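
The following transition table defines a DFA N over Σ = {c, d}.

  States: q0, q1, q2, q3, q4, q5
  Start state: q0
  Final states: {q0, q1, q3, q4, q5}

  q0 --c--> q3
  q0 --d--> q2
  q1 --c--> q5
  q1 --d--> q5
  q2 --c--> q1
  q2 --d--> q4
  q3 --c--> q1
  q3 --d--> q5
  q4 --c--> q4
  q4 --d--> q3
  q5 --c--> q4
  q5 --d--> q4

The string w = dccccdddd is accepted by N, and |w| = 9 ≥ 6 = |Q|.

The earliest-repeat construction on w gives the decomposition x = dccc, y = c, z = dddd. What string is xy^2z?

dcccccdddd

xy^2z = dccc·c·c·dddd = dcccccdddd.
Reading y = c takes N from q4 back to q4, so after x·y·y the machine is still in q4, and z then leads to the accepting state q3. Hence dcccccdddd ∈ L(N).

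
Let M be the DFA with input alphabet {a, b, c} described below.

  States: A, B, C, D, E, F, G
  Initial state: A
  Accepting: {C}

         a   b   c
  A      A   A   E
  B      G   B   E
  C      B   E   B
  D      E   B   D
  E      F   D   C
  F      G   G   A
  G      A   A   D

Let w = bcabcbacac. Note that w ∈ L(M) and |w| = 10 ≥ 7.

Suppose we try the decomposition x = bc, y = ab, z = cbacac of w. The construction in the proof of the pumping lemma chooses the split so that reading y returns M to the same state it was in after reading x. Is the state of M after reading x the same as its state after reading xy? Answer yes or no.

no

State sequence: A -b-> A -c-> E -a-> F -b-> G

After x (step 2): E. After xy (step 4): G.
They differ (E ≠ G), so y is not a cycle from the state after x; this split is not the one the pumping-lemma construction produces, and pumping y need not keep the string in L(M).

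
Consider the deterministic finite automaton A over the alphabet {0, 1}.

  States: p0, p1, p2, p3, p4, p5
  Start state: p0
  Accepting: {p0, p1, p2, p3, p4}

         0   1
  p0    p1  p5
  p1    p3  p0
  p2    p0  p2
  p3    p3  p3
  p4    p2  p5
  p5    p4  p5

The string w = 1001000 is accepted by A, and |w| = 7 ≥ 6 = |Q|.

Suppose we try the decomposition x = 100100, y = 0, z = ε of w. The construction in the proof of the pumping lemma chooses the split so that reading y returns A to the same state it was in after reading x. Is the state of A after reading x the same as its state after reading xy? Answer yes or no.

State sequence: p0 -1-> p5 -0-> p4 -0-> p2 -1-> p2 -0-> p0 -0-> p1 -0-> p3

After x (step 6): p1. After xy (step 7): p3.
They differ (p1 ≠ p3), so y is not a cycle from the state after x; this split is not the one the pumping-lemma construction produces, and pumping y need not keep the string in L(A).

no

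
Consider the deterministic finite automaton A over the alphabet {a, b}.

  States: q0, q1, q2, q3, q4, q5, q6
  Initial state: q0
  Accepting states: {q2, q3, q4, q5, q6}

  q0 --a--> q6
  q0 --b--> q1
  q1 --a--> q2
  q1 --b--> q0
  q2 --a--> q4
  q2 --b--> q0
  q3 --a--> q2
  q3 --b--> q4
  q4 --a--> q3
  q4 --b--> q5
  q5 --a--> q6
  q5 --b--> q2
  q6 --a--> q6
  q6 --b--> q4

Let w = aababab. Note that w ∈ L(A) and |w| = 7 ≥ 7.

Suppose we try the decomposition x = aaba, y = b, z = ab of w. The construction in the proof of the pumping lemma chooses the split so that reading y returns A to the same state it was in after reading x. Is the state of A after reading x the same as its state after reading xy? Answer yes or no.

no

State sequence: q0 -a-> q6 -a-> q6 -b-> q4 -a-> q3 -b-> q4

After x (step 4): q3. After xy (step 5): q4.
They differ (q3 ≠ q4), so y is not a cycle from the state after x; this split is not the one the pumping-lemma construction produces, and pumping y need not keep the string in L(A).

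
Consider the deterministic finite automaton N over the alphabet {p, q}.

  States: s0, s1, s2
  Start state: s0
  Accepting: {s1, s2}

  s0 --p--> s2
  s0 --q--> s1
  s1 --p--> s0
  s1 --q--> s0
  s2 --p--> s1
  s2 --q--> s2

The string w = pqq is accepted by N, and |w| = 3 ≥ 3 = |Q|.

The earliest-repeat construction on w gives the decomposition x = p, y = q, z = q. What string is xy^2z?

pqqq

xy^2z = p·q·q·q = pqqq.
Reading y = q takes N from s2 back to s2, so after x·y·y the machine is still in s2, and z then leads to the accepting state s2. Hence pqqq ∈ L(N).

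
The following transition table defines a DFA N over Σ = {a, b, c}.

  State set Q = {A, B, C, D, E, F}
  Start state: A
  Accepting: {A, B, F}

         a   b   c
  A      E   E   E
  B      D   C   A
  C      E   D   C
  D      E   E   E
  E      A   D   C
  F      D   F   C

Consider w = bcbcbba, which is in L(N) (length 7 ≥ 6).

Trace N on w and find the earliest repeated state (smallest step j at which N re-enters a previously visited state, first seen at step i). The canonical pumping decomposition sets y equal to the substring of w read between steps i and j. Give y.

State sequence: A -b-> E -c-> C -b-> D -c-> E -b-> D -b-> E -a-> A
First repeat at step 4: E was already visited.

So i = 1, j = 4, giving x = w[0:1] = b, y = w[1:4] = cbc, z = w[4:7] = bba.
Check: |xy| = 4 ≤ 6 and |y| = 3 ≥ 1. Reading y takes N from E back to E, so every xyⁱz is accepted.

cbc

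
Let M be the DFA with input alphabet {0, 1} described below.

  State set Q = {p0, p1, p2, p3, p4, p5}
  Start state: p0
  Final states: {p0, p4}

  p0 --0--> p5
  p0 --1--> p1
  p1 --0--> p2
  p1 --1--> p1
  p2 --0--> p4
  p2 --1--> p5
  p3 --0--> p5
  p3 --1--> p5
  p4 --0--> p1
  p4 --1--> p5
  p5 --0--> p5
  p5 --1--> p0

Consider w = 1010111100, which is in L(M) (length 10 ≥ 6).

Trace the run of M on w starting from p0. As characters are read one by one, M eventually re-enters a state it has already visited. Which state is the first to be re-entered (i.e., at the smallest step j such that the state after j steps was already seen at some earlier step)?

p5

State sequence: p0 -1-> p1 -0-> p2 -1-> p5 -0-> p5 -1-> p0 -1-> p1 -1-> p1 -1-> p1 -0-> p2 -0-> p4
First repeat at step 4: p5 was already visited.

The earliest repeat is at step j = 4: M is in p5, which it already visited at step i = 3.
Since M has 6 states, any run of length ≥ 6 visits 6+1 states, so by pigeonhole some state repeats within the first 6 steps — that repeat gives the pumpable loop.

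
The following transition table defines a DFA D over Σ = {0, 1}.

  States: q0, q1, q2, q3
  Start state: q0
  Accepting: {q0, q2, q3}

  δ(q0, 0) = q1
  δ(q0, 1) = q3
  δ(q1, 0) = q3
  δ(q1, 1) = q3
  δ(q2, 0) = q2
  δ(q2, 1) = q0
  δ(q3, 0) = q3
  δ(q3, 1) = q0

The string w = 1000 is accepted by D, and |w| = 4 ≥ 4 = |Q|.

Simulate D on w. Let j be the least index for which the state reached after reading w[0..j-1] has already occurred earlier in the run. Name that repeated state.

Run of D on w = 1 0 0 0:
  step 0: q0  (start)
  step 1: q3  (read 1: q0→q3)
  step 2: q3  (read 0: q3→q3)   ← first repeat (q3 seen earlier)
  step 3: q3  (read 0: q3→q3)
  step 4: q3  (read 0: q3→q3)

The earliest repeat is at step j = 2: D is in q3, which it already visited at step i = 1.
With |Q| = 4, pigeonhole forces a state repeat no later than step 4; the substring read between the first and second visits to that state can be pumped.

q3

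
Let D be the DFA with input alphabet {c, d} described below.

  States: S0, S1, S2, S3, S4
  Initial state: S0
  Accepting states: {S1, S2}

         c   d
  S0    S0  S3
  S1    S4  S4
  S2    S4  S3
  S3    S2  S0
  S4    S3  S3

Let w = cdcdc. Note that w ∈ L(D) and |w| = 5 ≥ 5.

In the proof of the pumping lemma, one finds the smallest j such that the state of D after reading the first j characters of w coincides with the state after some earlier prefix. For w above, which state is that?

S0

State sequence: S0 -c-> S0 -d-> S3 -c-> S2 -d-> S3 -c-> S2
First repeat at step 1: S0 was already visited.

The earliest repeat is at step j = 1: D is in S0, which it already visited at step i = 0.
With |Q| = 5, pigeonhole forces a state repeat no later than step 5; the substring read between the first and second visits to that state can be pumped.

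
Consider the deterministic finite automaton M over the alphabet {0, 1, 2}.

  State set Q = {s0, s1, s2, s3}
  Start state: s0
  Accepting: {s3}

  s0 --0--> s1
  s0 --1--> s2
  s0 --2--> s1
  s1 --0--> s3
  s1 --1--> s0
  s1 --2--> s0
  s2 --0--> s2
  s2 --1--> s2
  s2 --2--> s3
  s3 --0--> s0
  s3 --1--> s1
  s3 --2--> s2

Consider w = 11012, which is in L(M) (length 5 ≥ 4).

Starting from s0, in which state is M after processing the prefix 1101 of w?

s2

State sequence: s0 -1-> s2 -1-> s2 -0-> s2 -1-> s2

After reading 4 characters, M is in state s2.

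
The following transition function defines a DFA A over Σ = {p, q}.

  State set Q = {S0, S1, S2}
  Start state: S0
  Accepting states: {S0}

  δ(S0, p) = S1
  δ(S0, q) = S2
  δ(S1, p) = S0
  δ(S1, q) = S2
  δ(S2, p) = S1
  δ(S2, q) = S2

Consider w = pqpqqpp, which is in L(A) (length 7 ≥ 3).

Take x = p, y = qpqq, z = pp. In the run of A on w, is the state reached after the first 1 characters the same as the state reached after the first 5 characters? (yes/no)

no

State sequence: S0 -p-> S1 -q-> S2 -p-> S1 -q-> S2 -q-> S2

After x (step 1): S1. After xy (step 5): S2.
They differ (S1 ≠ S2), so y is not a cycle from the state after x; this split is not the one the pumping-lemma construction produces, and pumping y need not keep the string in L(A).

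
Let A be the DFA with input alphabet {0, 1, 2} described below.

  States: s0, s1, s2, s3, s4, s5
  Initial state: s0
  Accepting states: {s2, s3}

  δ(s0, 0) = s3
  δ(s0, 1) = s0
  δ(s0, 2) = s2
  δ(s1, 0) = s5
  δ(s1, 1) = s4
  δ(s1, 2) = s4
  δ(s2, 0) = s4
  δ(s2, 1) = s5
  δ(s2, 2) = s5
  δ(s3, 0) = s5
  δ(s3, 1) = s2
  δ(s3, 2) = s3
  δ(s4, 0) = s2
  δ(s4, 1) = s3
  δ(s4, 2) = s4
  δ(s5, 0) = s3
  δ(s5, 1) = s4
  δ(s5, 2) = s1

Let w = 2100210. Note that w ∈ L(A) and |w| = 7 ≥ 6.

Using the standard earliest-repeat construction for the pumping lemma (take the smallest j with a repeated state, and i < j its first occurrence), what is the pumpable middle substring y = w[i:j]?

State sequence: s0 -2-> s2 -1-> s5 -0-> s3 -0-> s5 -2-> s1 -1-> s4 -0-> s2
First repeat at step 4: s5 was already visited.

So i = 2, j = 4, giving x = w[0:2] = 21, y = w[2:4] = 00, z = w[4:7] = 210.
Check: |xy| = 4 ≤ 6 and |y| = 2 ≥ 1. Reading y takes A from s5 back to s5, so every xyⁱz is accepted.
The DFA has 6 states, so the proof of the pumping lemma guarantees a repeated state among the first 6+1 visited; the segment between the two visits is the pumpable y.

00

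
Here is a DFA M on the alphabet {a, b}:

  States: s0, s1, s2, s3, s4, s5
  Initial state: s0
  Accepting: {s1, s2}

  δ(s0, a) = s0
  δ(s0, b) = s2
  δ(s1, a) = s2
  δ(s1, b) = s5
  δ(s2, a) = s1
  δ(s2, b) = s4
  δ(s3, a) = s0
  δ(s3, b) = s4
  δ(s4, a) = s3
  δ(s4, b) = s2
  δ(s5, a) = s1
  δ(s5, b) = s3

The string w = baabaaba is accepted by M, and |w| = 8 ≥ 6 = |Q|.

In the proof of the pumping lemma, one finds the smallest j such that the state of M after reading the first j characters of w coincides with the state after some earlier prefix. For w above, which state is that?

Run of M on w = b a a b a a b a:
  step 0: s0  (start)
  step 1: s2  (read b: s0→s2)
  step 2: s1  (read a: s2→s1)
  step 3: s2  (read a: s1→s2)   ← first repeat (s2 seen earlier)
  step 4: s4  (read b: s2→s4)
  step 5: s3  (read a: s4→s3)
  step 6: s0  (read a: s3→s0)
  step 7: s2  (read b: s0→s2)
  step 8: s1  (read a: s2→s1)

The earliest repeat is at step j = 3: M is in s2, which it already visited at step i = 1.
Pumping length from the standard proof: p = 6 (the number of states). The repeated state found above gives |xy| = j ≤ 6 and |y| = j − i ≥ 1.

s2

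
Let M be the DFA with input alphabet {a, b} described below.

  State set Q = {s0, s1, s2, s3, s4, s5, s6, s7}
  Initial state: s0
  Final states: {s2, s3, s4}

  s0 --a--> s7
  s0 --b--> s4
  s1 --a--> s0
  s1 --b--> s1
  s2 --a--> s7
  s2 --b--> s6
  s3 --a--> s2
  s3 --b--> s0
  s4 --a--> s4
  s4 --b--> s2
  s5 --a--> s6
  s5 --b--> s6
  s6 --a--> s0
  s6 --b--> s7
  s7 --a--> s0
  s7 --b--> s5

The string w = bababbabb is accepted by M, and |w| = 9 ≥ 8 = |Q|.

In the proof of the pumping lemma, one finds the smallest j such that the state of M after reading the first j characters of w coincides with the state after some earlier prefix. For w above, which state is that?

s4

State sequence: s0 -b-> s4 -a-> s4 -b-> s2 -a-> s7 -b-> s5 -b-> s6 -a-> s0 -b-> s4 -b-> s2
First repeat at step 2: s4 was already visited.

The earliest repeat is at step j = 2: M is in s4, which it already visited at step i = 1.
Pumping length from the standard proof: p = 8 (the number of states). The repeated state found above gives |xy| = j ≤ 8 and |y| = j − i ≥ 1.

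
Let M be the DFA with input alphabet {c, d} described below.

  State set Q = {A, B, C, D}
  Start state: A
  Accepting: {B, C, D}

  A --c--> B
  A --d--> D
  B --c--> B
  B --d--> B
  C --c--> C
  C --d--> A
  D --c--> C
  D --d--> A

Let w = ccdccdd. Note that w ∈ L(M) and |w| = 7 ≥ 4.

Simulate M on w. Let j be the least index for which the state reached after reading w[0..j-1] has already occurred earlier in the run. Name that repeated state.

Run of M on w = c c d c c d d:
  step 0: A  (start)
  step 1: B  (read c: A→B)
  step 2: B  (read c: B→B)   ← first repeat (B seen earlier)
  step 3: B  (read d: B→B)
  step 4: B  (read c: B→B)
  step 5: B  (read c: B→B)
  step 6: B  (read d: B→B)
  step 7: B  (read d: B→B)

The earliest repeat is at step j = 2: M is in B, which it already visited at step i = 1.

B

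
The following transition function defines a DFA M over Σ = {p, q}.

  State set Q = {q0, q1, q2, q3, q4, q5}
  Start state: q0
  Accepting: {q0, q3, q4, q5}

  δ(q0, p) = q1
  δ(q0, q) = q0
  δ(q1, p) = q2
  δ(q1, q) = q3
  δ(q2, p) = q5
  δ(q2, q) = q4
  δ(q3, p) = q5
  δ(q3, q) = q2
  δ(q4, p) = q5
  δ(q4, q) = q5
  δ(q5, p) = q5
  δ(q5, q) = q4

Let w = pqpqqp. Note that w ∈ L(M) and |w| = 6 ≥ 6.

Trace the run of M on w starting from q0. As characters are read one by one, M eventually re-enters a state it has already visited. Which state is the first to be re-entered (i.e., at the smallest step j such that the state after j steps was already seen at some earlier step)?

q5

State sequence: q0 -p-> q1 -q-> q3 -p-> q5 -q-> q4 -q-> q5 -p-> q5
First repeat at step 5: q5 was already visited.

The earliest repeat is at step j = 5: M is in q5, which it already visited at step i = 3.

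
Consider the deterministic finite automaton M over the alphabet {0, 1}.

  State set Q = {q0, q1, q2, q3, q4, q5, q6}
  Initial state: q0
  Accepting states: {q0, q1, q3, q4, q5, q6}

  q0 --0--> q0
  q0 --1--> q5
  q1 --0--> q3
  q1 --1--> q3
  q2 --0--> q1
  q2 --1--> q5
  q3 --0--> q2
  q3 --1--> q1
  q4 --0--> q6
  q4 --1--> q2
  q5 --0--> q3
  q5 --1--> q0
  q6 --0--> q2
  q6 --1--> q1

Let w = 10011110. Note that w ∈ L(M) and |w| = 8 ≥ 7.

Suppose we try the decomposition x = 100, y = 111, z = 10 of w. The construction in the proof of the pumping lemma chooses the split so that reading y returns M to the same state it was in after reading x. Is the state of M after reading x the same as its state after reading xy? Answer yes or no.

State sequence: q0 -1-> q5 -0-> q3 -0-> q2 -1-> q5 -1-> q0 -1-> q5

After x (step 3): q2. After xy (step 6): q5.
They differ (q2 ≠ q5), so y is not a cycle from the state after x; this split is not the one the pumping-lemma construction produces, and pumping y need not keep the string in L(M).

no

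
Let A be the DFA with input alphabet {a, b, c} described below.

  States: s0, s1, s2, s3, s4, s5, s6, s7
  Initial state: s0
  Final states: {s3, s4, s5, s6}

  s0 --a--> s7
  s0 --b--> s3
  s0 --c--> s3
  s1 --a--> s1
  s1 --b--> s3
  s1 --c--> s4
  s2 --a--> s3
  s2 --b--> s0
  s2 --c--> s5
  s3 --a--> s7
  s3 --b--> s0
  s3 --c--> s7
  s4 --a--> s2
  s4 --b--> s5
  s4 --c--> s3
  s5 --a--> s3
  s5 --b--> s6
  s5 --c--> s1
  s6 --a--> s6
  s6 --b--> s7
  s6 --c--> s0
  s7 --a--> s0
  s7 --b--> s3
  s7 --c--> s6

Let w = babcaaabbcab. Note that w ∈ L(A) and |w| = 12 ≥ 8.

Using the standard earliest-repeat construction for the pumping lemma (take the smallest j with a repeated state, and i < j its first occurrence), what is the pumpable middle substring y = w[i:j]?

State sequence: s0 -b-> s3 -a-> s7 -b-> s3 -c-> s7 -a-> s0 -a-> s7 -a-> s0 -b-> s3 -b-> s0 -c-> s3 -a-> s7 -b-> s3
First repeat at step 3: s3 was already visited.

So i = 1, j = 3, giving x = w[0:1] = b, y = w[1:3] = ab, z = w[3:12] = caaabbcab.
Check: |xy| = 3 ≤ 8 and |y| = 2 ≥ 1. Reading y takes A from s3 back to s3, so every xyⁱz is accepted.
The DFA has 8 states, so the proof of the pumping lemma guarantees a repeated state among the first 8+1 visited; the segment between the two visits is the pumpable y.

ab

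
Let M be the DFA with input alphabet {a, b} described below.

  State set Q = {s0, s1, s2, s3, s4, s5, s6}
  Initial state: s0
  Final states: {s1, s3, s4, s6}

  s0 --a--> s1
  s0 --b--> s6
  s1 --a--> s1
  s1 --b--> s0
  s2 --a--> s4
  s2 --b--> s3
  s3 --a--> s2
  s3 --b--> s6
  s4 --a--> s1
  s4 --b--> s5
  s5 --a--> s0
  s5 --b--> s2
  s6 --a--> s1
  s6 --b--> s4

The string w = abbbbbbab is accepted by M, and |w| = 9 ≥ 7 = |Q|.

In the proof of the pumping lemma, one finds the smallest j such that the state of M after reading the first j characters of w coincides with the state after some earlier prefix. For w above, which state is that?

s0

State sequence: s0 -a-> s1 -b-> s0 -b-> s6 -b-> s4 -b-> s5 -b-> s2 -b-> s3 -a-> s2 -b-> s3
First repeat at step 2: s0 was already visited.

The earliest repeat is at step j = 2: M is in s0, which it already visited at step i = 0.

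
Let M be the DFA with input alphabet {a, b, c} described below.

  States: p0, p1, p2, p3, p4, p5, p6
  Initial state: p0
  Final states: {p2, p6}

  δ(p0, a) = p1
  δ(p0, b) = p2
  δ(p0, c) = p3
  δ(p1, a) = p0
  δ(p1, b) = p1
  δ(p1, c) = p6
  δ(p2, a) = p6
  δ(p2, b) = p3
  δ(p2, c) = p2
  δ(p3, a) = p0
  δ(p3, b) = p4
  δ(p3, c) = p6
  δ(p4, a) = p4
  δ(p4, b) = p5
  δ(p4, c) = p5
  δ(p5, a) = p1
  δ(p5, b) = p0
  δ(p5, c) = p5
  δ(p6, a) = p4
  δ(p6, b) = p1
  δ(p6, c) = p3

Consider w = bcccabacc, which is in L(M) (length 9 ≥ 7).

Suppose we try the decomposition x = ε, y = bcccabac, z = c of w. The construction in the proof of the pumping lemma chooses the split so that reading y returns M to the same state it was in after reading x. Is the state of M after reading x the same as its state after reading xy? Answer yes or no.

no

Run of M on the first 8 characters of w = b c c c a b a c:
  step 0: p0  (start)
  step 1: p2  (read b: p0→p2)
  step 2: p2  (read c: p2→p2)
  step 3: p2  (read c: p2→p2)
  step 4: p2  (read c: p2→p2)
  step 5: p6  (read a: p2→p6)
  step 6: p1  (read b: p6→p1)
  step 7: p0  (read a: p1→p0)
  step 8: p3  (read c: p0→p3)

After x (step 0): p0. After xy (step 8): p3.
They differ (p0 ≠ p3), so y is not a cycle from the state after x; this split is not the one the pumping-lemma construction produces, and pumping y need not keep the string in L(M).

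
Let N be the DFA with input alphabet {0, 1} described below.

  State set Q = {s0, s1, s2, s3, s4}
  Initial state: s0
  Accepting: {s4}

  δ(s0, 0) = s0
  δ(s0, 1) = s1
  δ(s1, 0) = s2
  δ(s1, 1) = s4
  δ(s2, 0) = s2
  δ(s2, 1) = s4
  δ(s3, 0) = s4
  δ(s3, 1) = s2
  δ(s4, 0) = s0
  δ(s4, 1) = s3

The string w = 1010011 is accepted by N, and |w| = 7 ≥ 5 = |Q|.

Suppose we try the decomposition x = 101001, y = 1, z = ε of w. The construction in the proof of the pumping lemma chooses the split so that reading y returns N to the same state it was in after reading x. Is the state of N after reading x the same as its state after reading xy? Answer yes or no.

no

State sequence: s0 -1-> s1 -0-> s2 -1-> s4 -0-> s0 -0-> s0 -1-> s1 -1-> s4

After x (step 6): s1. After xy (step 7): s4.
They differ (s1 ≠ s4), so y is not a cycle from the state after x; this split is not the one the pumping-lemma construction produces, and pumping y need not keep the string in L(N).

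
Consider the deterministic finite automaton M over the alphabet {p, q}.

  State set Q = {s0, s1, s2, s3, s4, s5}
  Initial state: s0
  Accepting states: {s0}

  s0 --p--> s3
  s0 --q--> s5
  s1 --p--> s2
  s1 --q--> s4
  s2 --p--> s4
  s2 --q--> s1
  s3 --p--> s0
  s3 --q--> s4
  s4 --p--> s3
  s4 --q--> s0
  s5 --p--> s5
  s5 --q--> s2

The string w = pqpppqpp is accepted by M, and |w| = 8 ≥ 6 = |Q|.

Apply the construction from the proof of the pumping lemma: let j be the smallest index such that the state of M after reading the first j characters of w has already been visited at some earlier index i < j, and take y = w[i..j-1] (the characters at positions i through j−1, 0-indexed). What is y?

State sequence: s0 -p-> s3 -q-> s4 -p-> s3 -p-> s0 -p-> s3 -q-> s4 -p-> s3 -p-> s0
First repeat at step 3: s3 was already visited.

So i = 1, j = 3, giving x = w[0:1] = p, y = w[1:3] = qp, z = w[3:8] = ppqpp.
Check: |xy| = 3 ≤ 6 and |y| = 2 ≥ 1. Reading y takes M from s3 back to s3, so every xyⁱz is accepted.

qp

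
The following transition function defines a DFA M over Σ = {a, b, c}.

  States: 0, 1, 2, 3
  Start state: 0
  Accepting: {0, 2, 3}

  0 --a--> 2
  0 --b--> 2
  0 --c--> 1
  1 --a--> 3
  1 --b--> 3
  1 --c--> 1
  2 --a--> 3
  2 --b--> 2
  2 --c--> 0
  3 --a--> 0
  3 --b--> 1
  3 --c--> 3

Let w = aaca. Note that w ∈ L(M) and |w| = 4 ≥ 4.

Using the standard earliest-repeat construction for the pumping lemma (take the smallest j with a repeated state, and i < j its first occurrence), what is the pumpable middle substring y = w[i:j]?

c

Run of M on w = a a c a:
  step 0: 0  (start)
  step 1: 2  (read a: 0→2)
  step 2: 3  (read a: 2→3)
  step 3: 3  (read c: 3→3)   ← first repeat (3 seen earlier)
  step 4: 0  (read a: 3→0)

So i = 2, j = 3, giving x = w[0:2] = aa, y = w[2:3] = c, z = w[3:4] = a.
Check: |xy| = 3 ≤ 4 and |y| = 1 ≥ 1. Reading y takes M from 3 back to 3, so every xyⁱz is accepted.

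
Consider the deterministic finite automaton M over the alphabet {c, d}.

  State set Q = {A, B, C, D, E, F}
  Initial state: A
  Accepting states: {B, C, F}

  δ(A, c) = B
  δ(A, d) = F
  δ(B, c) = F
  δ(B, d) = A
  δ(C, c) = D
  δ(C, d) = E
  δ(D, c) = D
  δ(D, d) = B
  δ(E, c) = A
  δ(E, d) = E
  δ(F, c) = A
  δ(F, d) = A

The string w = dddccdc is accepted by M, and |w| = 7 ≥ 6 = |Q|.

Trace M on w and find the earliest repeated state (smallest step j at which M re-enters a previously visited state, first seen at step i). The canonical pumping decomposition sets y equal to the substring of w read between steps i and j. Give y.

State sequence: A -d-> F -d-> A -d-> F -c-> A -c-> B -d-> A -c-> B
First repeat at step 2: A was already visited.

So i = 0, j = 2, giving x = w[0:0] = ε, y = w[0:2] = dd, z = w[2:7] = dccdc.
Check: |xy| = 2 ≤ 6 and |y| = 2 ≥ 1. Reading y takes M from A back to A, so every xyⁱz is accepted.

dd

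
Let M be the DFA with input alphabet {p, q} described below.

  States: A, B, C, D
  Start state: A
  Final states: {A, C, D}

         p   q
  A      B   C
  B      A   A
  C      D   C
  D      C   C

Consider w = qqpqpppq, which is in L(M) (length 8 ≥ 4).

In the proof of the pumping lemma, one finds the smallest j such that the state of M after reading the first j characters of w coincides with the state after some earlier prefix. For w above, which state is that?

State sequence: A -q-> C -q-> C -p-> D -q-> C -p-> D -p-> C -p-> D -q-> C
First repeat at step 2: C was already visited.

The earliest repeat is at step j = 2: M is in C, which it already visited at step i = 1.
Since M has 4 states, any run of length ≥ 4 visits 4+1 states, so by pigeonhole some state repeats within the first 4 steps — that repeat gives the pumpable loop.

C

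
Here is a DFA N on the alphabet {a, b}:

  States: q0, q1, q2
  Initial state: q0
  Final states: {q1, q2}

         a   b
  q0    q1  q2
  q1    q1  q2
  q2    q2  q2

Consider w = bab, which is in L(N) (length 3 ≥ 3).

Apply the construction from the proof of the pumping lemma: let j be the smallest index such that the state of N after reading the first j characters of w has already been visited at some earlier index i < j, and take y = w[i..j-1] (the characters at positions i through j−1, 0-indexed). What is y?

a

Run of N on w = b a b:
  step 0: q0  (start)
  step 1: q2  (read b: q0→q2)
  step 2: q2  (read a: q2→q2)   ← first repeat (q2 seen earlier)
  step 3: q2  (read b: q2→q2)

So i = 1, j = 2, giving x = w[0:1] = b, y = w[1:2] = a, z = w[2:3] = b.
Check: |xy| = 2 ≤ 3 and |y| = 1 ≥ 1. Reading y takes N from q2 back to q2, so every xyⁱz is accepted.
Pumping length from the standard proof: p = 3 (the number of states). The repeated state found above gives |xy| = j ≤ 3 and |y| = j − i ≥ 1.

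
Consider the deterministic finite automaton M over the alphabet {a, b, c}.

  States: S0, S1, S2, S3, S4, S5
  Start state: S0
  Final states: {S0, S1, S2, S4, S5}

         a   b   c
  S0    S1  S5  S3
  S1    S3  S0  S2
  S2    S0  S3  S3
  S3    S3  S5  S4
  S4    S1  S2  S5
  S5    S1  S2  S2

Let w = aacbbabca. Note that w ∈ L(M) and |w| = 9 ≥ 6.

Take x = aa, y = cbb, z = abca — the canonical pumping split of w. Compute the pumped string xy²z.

aacbbcbbabca

xy^2z = aa·cbb·cbb·abca = aacbbcbbabca.
Reading y = cbb takes M from S3 back to S3, so after x·y·y the machine is still in S3, and z then leads to the accepting state S0. Hence aacbbcbbabca ∈ L(M).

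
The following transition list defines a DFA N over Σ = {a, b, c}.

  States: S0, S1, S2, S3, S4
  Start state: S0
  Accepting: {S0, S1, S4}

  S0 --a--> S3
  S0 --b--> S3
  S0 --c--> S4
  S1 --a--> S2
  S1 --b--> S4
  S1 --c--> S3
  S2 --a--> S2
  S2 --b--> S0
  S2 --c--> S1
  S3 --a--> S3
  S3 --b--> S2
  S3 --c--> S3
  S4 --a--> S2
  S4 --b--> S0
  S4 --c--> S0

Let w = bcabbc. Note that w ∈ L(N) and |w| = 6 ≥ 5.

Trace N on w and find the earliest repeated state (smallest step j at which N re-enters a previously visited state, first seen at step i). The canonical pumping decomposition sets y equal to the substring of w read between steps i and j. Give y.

Run of N on w = b c a b b c:
  step 0: S0  (start)
  step 1: S3  (read b: S0→S3)
  step 2: S3  (read c: S3→S3)   ← first repeat (S3 seen earlier)
  step 3: S3  (read a: S3→S3)
  step 4: S2  (read b: S3→S2)
  step 5: S0  (read b: S2→S0)
  step 6: S4  (read c: S0→S4)

So i = 1, j = 2, giving x = w[0:1] = b, y = w[1:2] = c, z = w[2:6] = abbc.
Check: |xy| = 2 ≤ 5 and |y| = 1 ≥ 1. Reading y takes N from S3 back to S3, so every xyⁱz is accepted.
Since N has 5 states, any run of length ≥ 5 visits 5+1 states, so by pigeonhole some state repeats within the first 5 steps — that repeat gives the pumpable loop.

c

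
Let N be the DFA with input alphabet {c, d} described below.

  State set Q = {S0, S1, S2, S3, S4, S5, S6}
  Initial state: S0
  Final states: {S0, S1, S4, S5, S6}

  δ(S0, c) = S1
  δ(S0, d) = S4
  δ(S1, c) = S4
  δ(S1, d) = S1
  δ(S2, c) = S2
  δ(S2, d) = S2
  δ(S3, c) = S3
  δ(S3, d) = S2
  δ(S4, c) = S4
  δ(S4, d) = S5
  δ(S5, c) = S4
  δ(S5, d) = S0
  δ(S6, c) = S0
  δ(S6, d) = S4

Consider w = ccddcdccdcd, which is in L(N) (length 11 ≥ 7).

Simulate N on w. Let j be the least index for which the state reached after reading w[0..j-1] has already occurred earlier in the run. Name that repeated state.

S0

State sequence: S0 -c-> S1 -c-> S4 -d-> S5 -d-> S0 -c-> S1 -d-> S1 -c-> S4 -c-> S4 -d-> S5 -c-> S4 -d-> S5
First repeat at step 4: S0 was already visited.

The earliest repeat is at step j = 4: N is in S0, which it already visited at step i = 0.
Pumping length from the standard proof: p = 7 (the number of states). The repeated state found above gives |xy| = j ≤ 7 and |y| = j − i ≥ 1.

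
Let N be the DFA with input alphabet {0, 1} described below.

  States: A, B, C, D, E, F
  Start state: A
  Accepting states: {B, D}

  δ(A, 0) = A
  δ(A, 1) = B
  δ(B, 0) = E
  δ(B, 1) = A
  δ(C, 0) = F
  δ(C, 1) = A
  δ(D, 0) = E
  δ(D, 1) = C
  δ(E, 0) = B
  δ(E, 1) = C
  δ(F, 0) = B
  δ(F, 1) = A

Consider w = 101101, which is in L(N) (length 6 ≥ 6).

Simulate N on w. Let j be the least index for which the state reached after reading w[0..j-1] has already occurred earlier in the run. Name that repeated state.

A

Run of N on w = 1 0 1 1 0 1:
  step 0: A  (start)
  step 1: B  (read 1: A→B)
  step 2: E  (read 0: B→E)
  step 3: C  (read 1: E→C)
  step 4: A  (read 1: C→A)   ← first repeat (A seen earlier)
  step 5: A  (read 0: A→A)
  step 6: B  (read 1: A→B)

The earliest repeat is at step j = 4: N is in A, which it already visited at step i = 0.
With |Q| = 6, pigeonhole forces a state repeat no later than step 6; the substring read between the first and second visits to that state can be pumped.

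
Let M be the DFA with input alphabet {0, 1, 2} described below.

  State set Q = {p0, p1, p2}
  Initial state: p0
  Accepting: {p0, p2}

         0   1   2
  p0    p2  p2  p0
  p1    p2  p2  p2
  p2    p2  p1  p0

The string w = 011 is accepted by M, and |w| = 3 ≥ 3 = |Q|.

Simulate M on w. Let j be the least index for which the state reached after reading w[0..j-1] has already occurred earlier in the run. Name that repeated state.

p2

State sequence: p0 -0-> p2 -1-> p1 -1-> p2
First repeat at step 3: p2 was already visited.

The earliest repeat is at step j = 3: M is in p2, which it already visited at step i = 1.
With |Q| = 3, pigeonhole forces a state repeat no later than step 3; the substring read between the first and second visits to that state can be pumped.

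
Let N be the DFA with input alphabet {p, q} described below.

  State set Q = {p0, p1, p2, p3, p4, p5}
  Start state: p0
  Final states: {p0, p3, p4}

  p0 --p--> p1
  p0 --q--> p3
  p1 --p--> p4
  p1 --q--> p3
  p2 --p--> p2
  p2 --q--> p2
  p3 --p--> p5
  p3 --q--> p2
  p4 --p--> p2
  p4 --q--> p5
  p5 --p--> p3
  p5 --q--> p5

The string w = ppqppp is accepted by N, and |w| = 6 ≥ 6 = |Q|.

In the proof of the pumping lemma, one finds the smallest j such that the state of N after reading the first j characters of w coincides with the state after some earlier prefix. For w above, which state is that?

p5

Run of N on w = p p q p p p:
  step 0: p0  (start)
  step 1: p1  (read p: p0→p1)
  step 2: p4  (read p: p1→p4)
  step 3: p5  (read q: p4→p5)
  step 4: p3  (read p: p5→p3)
  step 5: p5  (read p: p3→p5)   ← first repeat (p5 seen earlier)
  step 6: p3  (read p: p5→p3)

The earliest repeat is at step j = 5: N is in p5, which it already visited at step i = 3.
The DFA has 6 states, so the proof of the pumping lemma guarantees a repeated state among the first 6+1 visited; the segment between the two visits is the pumpable y.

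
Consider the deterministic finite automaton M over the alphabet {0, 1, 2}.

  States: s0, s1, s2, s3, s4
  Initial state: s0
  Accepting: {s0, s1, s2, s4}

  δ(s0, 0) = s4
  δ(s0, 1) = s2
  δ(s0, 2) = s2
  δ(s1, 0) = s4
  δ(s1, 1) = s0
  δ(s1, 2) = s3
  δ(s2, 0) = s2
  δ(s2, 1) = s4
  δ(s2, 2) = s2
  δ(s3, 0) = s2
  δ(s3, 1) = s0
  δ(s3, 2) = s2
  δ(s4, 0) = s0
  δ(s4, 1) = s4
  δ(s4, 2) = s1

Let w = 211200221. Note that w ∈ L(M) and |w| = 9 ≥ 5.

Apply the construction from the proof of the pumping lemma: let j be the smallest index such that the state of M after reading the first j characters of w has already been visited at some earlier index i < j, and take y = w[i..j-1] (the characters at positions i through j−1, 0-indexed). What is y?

State sequence: s0 -2-> s2 -1-> s4 -1-> s4 -2-> s1 -0-> s4 -0-> s0 -2-> s2 -2-> s2 -1-> s4
First repeat at step 3: s4 was already visited.

So i = 2, j = 3, giving x = w[0:2] = 21, y = w[2:3] = 1, z = w[3:9] = 200221.
Check: |xy| = 3 ≤ 5 and |y| = 1 ≥ 1. Reading y takes M from s4 back to s4, so every xyⁱz is accepted.

1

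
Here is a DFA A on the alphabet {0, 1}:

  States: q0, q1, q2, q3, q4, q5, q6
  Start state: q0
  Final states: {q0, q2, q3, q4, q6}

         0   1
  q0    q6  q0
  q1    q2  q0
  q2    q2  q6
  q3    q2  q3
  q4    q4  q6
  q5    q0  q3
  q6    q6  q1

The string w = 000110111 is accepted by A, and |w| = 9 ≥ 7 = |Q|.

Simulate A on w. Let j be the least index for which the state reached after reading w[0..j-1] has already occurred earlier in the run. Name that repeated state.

State sequence: q0 -0-> q6 -0-> q6 -0-> q6 -1-> q1 -1-> q0 -0-> q6 -1-> q1 -1-> q0 -1-> q0
First repeat at step 2: q6 was already visited.

The earliest repeat is at step j = 2: A is in q6, which it already visited at step i = 1.

q6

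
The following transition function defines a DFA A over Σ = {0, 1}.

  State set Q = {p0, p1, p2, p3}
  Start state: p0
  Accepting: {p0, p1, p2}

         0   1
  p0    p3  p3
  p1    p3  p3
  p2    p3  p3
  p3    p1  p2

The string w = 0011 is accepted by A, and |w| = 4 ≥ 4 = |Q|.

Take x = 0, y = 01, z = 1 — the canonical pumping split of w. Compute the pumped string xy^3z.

00101011

xy^3z = 0·01·01·01·1 = 00101011.
Reading y = 01 takes A from p3 back to p3, so after x·y·y·y the machine is still in p3, and z then leads to the accepting state p2. Hence 00101011 ∈ L(A).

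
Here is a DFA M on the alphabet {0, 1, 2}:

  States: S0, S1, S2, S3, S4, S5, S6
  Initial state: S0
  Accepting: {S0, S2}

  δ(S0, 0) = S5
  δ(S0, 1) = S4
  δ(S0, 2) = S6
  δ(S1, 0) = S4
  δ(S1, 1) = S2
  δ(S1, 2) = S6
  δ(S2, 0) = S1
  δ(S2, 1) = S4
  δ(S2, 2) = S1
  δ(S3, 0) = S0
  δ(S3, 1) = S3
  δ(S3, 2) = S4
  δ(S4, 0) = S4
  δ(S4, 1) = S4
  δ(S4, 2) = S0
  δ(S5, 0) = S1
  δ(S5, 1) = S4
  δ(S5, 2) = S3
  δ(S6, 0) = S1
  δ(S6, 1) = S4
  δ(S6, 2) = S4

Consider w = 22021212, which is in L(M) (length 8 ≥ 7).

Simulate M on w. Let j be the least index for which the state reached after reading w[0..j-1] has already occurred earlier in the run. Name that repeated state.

Run of M on w = 2 2 0 2 1 2 1 2:
  step 0: S0  (start)
  step 1: S6  (read 2: S0→S6)
  step 2: S4  (read 2: S6→S4)
  step 3: S4  (read 0: S4→S4)   ← first repeat (S4 seen earlier)
  step 4: S0  (read 2: S4→S0)
  step 5: S4  (read 1: S0→S4)
  step 6: S0  (read 2: S4→S0)
  step 7: S4  (read 1: S0→S4)
  step 8: S0  (read 2: S4→S0)

The earliest repeat is at step j = 3: M is in S4, which it already visited at step i = 2.
The DFA has 7 states, so the proof of the pumping lemma guarantees a repeated state among the first 7+1 visited; the segment between the two visits is the pumpable y.

S4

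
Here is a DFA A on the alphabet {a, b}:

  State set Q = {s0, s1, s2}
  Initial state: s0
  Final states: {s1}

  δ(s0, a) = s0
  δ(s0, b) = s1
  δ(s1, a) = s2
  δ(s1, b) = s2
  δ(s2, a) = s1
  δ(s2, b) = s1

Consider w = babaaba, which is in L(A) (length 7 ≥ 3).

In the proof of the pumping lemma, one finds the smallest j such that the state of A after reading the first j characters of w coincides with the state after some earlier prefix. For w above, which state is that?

s1

State sequence: s0 -b-> s1 -a-> s2 -b-> s1 -a-> s2 -a-> s1 -b-> s2 -a-> s1
First repeat at step 3: s1 was already visited.

The earliest repeat is at step j = 3: A is in s1, which it already visited at step i = 1.
The DFA has 3 states, so the proof of the pumping lemma guarantees a repeated state among the first 3+1 visited; the segment between the two visits is the pumpable y.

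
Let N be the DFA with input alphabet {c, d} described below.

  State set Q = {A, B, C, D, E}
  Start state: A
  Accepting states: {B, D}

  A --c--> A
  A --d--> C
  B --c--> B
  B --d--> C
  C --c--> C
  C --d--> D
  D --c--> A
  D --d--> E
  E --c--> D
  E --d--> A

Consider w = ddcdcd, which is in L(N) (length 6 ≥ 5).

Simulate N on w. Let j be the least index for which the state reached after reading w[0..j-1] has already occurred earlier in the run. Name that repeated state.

A

Run of N on w = d d c d c d:
  step 0: A  (start)
  step 1: C  (read d: A→C)
  step 2: D  (read d: C→D)
  step 3: A  (read c: D→A)   ← first repeat (A seen earlier)
  step 4: C  (read d: A→C)
  step 5: C  (read c: C→C)
  step 6: D  (read d: C→D)

The earliest repeat is at step j = 3: N is in A, which it already visited at step i = 0.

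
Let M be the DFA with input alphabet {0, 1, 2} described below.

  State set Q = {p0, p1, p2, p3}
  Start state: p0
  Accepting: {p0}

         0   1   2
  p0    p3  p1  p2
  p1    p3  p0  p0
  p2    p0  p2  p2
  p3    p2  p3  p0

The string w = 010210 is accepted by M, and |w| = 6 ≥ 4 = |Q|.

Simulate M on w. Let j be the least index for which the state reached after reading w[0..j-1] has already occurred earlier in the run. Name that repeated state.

Run of M on w = 0 1 0 2 1 0:
  step 0: p0  (start)
  step 1: p3  (read 0: p0→p3)
  step 2: p3  (read 1: p3→p3)   ← first repeat (p3 seen earlier)
  step 3: p2  (read 0: p3→p2)
  step 4: p2  (read 2: p2→p2)
  step 5: p2  (read 1: p2→p2)
  step 6: p0  (read 0: p2→p0)

The earliest repeat is at step j = 2: M is in p3, which it already visited at step i = 1.
Since M has 4 states, any run of length ≥ 4 visits 4+1 states, so by pigeonhole some state repeats within the first 4 steps — that repeat gives the pumpable loop.

p3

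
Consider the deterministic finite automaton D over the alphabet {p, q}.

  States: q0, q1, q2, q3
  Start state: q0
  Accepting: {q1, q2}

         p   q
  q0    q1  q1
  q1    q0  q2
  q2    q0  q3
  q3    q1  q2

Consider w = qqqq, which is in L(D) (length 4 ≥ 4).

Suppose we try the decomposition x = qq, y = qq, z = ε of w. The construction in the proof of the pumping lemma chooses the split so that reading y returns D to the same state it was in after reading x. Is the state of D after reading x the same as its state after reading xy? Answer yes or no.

yes

Run of D on the first 4 characters of w = q q q q:
  step 0: q0  (start)
  step 1: q1  (read q: q0→q1)
  step 2: q2  (read q: q1→q2)
  step 3: q3  (read q: q2→q3)
  step 4: q2  (read q: q3→q2)

After x (step 2): q2. After xy (step 4): q2.
They match, so y = qq drives D around a cycle from q2 back to itself; pumping y any number of times keeps D in q2 before reading z, and xyⁱz ∈ L(D) for every i ≥ 0.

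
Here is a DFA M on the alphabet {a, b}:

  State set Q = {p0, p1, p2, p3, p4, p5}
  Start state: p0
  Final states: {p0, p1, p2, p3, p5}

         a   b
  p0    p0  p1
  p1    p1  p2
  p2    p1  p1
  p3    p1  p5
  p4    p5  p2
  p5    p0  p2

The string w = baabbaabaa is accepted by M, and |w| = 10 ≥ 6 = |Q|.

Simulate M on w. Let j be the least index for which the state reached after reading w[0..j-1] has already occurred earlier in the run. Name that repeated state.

p1

State sequence: p0 -b-> p1 -a-> p1 -a-> p1 -b-> p2 -b-> p1 -a-> p1 -a-> p1 -b-> p2 -a-> p1 -a-> p1
First repeat at step 2: p1 was already visited.

The earliest repeat is at step j = 2: M is in p1, which it already visited at step i = 1.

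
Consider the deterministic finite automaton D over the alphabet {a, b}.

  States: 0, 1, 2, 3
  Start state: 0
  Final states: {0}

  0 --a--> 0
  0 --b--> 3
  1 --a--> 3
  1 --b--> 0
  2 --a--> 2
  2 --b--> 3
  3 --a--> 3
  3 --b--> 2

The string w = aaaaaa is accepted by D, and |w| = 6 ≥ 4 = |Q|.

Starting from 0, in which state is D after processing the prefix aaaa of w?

0

Run of D on the first 4 characters of w = a a a a:
  step 0: 0  (start)
  step 1: 0  (read a: 0→0)
  step 2: 0  (read a: 0→0)
  step 3: 0  (read a: 0→0)
  step 4: 0  (read a: 0→0)

After reading 4 characters, D is in state 0.
(This kind of state-tracing is the core of the pumping-lemma construction: with 4 states, pigeonhole forces a repeat within the first 4 steps.)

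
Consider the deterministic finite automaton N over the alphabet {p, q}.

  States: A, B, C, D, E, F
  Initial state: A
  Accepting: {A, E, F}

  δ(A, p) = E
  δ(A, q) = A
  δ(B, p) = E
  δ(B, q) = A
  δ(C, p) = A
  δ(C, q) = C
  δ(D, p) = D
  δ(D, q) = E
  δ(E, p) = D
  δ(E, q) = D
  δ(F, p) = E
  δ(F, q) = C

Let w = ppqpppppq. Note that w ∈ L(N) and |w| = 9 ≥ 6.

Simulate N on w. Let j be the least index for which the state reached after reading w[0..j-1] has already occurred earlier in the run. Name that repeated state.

Run of N on w = p p q p p p p p q:
  step 0: A  (start)
  step 1: E  (read p: A→E)
  step 2: D  (read p: E→D)
  step 3: E  (read q: D→E)   ← first repeat (E seen earlier)
  step 4: D  (read p: E→D)
  step 5: D  (read p: D→D)
  step 6: D  (read p: D→D)
  step 7: D  (read p: D→D)
  step 8: D  (read p: D→D)
  step 9: E  (read q: D→E)

The earliest repeat is at step j = 3: N is in E, which it already visited at step i = 1.
Since N has 6 states, any run of length ≥ 6 visits 6+1 states, so by pigeonhole some state repeats within the first 6 steps — that repeat gives the pumpable loop.

E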